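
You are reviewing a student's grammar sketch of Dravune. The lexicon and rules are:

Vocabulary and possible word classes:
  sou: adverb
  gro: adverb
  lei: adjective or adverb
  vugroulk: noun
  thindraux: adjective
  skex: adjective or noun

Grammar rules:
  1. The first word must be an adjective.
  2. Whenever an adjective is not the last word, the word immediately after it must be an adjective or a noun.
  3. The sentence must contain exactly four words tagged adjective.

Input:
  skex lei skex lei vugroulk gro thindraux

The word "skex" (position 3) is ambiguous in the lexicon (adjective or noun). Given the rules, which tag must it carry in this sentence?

noun

Candidates per position — 1:skex {adjective,noun}; 2:lei {adjective,adverb}; 3:skex {adjective,noun}; 4:lei {adjective,adverb}; 5:vugroulk {noun}; 6:gro {adverb}; 7:thindraux {adjective}.
At position 1, choosing noun makes rule 1 impossible to satisfy; hence adjective.
At position 2, choosing adverb makes rule 2 impossible to satisfy; hence adjective.
Position 3: the remaining choice is settled jointly with positions 4 — only noun at position 3 is part of a tagging that satisfies every rule.
The unique satisfying tagging is: adjective adjective noun adjective noun adverb adjective.
Checking: rule 1 satisfied; rule 2 satisfied; rule 3 satisfied.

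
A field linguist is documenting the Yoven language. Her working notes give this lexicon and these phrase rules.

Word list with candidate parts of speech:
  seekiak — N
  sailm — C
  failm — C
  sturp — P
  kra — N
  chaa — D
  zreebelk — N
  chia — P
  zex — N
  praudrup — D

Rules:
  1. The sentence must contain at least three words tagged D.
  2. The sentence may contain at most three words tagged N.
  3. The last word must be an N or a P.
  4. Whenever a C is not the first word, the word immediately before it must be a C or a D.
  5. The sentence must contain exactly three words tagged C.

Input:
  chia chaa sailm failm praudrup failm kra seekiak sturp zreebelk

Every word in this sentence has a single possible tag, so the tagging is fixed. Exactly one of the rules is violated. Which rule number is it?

1

Fixed tagging: P D C C D C N N P N.
Applying the rules: R1 fail, R2 pass, R3 pass, R4 pass, R5 pass.
Only rule 1 fails.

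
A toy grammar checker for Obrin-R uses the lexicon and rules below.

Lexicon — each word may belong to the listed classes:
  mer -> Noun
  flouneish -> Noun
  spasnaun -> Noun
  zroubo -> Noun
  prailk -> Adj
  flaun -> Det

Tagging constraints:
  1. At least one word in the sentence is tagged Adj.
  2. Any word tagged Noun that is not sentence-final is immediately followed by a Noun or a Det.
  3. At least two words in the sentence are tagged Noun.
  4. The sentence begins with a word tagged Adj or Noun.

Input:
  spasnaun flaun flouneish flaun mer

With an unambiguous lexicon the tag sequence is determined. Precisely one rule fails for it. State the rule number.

1

Fixed tagging: Noun Det Noun Det Noun.
Applying the rules: R1 ✗, R2 ✓, R3 ✓, R4 ✓.
Only rule 1 fails.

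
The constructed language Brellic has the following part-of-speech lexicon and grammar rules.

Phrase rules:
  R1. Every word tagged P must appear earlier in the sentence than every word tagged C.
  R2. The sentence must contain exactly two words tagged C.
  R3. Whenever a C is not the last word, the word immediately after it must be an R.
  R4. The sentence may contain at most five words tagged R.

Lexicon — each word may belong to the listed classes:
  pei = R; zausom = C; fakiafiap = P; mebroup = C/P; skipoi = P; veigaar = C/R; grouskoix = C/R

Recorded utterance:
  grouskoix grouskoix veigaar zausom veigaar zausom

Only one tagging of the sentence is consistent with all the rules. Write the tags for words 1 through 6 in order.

Candidates per position — 1:grouskoix {C,R}; 2:grouskoix {C,R}; 3:veigaar {C,R}; 4:zausom {C}; 5:veigaar {C,R}; 6:zausom {C}.
If word 1 were C, no tagging could satisfy rule 2; so word 1 is R.
If word 2 were C, no tagging could satisfy rule 2; so word 2 is R.
If word 3 were C, no tagging could satisfy rule 2; so word 3 is R.
If word 5 were C, no tagging could satisfy rule 2; so word 5 is R.
That leaves exactly one tagging: R R R C R C.
Verifying each rule — rule 1 ok; rule 2 ok; rule 3 ok; rule 4 ok.

R R R C R C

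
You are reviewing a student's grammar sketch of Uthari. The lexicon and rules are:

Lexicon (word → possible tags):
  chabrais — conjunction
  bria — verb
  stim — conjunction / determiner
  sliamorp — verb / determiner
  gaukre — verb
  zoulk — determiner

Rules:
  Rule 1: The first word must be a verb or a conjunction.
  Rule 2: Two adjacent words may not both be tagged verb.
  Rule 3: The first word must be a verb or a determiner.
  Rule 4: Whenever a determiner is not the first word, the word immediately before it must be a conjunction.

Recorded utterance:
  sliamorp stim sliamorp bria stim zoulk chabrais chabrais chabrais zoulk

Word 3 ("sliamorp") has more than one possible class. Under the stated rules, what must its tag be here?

Candidates per position — 1:sliamorp {verb,determiner}; 2:stim {conjunction,determiner}; 3:sliamorp {verb,determiner}; 4:bria {verb}; 5:stim {conjunction,determiner}; 6:zoulk {determiner}; 7:chabrais {conjunction}; 8:chabrais {conjunction}; 9:chabrais {conjunction}; 10:zoulk {determiner}.
Word 1 cannot be determiner — rule 1 would then fail for every completion. It is verb.
Word 2 cannot be determiner — rule 4 would then fail for every completion. It is conjunction.
Word 3 cannot be verb — rule 2 would then fail for every completion. It is determiner.
Word 5 cannot be determiner — rule 4 would then fail for every completion. It is conjunction.
So the tagging must be: verb conjunction determiner verb conjunction determiner conjunction conjunction conjunction determiner.
Checking: rule 1 satisfied; rule 2 satisfied; rule 3 satisfied; rule 4 satisfied.

determiner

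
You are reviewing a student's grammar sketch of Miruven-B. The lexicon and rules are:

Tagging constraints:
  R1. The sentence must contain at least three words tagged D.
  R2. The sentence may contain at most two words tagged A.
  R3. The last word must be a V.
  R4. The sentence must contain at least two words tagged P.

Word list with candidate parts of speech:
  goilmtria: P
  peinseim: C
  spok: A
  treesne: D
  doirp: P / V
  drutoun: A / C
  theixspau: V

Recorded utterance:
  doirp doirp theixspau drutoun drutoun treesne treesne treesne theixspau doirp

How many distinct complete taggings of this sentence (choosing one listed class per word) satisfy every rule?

Candidates per position — 1:doirp {P,V}; 2:doirp {P,V}; 3:theixspau {V}; 4:drutoun {A,C}; 5:drutoun {A,C}; 6:treesne {D}; 7:treesne {D}; 8:treesne {D}; 9:theixspau {V}; 10:doirp {P,V}.
There are 32 candidate sequences in total.
The sequences that satisfy every rule: P P V A A D D D V V; P P V A C D D D V V; P P V C A D D D V V; P P V C C D D D V V.
Count = 4.

4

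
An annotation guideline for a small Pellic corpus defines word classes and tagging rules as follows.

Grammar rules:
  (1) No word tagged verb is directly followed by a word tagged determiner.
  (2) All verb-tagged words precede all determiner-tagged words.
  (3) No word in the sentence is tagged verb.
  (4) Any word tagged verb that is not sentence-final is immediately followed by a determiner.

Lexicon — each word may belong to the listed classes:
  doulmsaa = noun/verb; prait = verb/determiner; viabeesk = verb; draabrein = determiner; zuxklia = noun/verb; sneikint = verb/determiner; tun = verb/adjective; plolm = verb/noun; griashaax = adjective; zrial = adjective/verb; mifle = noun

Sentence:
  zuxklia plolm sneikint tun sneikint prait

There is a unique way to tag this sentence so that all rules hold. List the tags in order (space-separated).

noun noun determiner adjective determiner determiner

Candidates per position — 1:zuxklia {noun,verb}; 2:plolm {verb,noun}; 3:sneikint {verb,determiner}; 4:tun {verb,adjective}; 5:sneikint {verb,determiner}; 6:prait {verb,determiner}.
At position 1, choosing verb makes rule 3 impossible to satisfy; hence noun.
At position 2, choosing verb makes rule 3 impossible to satisfy; hence noun.
At position 3, choosing verb makes rule 3 impossible to satisfy; hence determiner.
At position 4, choosing verb makes rule 2 impossible to satisfy; hence adjective.
At position 5, choosing verb makes rule 2 impossible to satisfy; hence determiner.
At position 6, choosing verb makes rule 2 impossible to satisfy; hence determiner.
That leaves exactly one tagging: noun noun determiner adjective determiner determiner.
Verifying each rule — rule 1 ok; rule 2 ok; rule 3 ok; rule 4 ok.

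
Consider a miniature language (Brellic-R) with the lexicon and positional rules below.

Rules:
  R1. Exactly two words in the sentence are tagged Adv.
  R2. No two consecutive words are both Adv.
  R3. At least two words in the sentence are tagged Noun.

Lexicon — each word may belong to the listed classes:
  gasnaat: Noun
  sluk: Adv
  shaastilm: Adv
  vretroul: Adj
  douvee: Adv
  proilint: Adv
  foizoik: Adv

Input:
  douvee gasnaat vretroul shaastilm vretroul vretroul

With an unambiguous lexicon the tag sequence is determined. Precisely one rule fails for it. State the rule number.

Fixed tagging: Adv Noun Adj Adv Adj Adj.
Checking each rule: R1 pass, R2 pass, R3 fail.
Only rule 3 fails.

3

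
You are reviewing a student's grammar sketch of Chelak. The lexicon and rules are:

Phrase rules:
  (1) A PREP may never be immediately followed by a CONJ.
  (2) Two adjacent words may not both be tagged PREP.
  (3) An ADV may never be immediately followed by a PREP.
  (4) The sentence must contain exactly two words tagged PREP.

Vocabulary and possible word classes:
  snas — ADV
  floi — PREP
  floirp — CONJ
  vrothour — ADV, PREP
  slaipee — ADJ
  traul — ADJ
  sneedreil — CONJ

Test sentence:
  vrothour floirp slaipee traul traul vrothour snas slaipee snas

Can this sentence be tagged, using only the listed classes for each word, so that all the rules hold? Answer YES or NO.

NO

Candidates per position — 1:vrothour {ADV,PREP}; 2:floirp {CONJ}; 3:slaipee {ADJ}; 4:traul {ADJ}; 5:traul {ADJ}; 6:vrothour {ADV,PREP}; 7:snas {ADV}; 8:slaipee {ADJ}; 9:snas {ADV}.
Every candidate sequence violates at least one rule; no consistent tagging exists.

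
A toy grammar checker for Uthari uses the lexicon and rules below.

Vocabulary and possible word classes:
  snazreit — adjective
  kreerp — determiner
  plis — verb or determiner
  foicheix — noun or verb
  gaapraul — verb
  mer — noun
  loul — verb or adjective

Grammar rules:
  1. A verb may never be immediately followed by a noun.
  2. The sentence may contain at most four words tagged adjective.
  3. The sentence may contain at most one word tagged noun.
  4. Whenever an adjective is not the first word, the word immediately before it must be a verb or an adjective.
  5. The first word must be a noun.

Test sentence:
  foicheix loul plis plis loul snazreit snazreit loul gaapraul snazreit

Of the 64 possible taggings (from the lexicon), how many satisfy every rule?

Candidates per position — 1:foicheix {noun,verb}; 2:loul {verb,adjective}; 3:plis {verb,determiner}; 4:plis {verb,determiner}; 5:loul {verb,adjective}; 6:snazreit {adjective}; 7:snazreit {adjective}; 8:loul {verb,adjective}; 9:gaapraul {verb}; 10:snazreit {adjective}.
There are 64 candidate sequences in total.
Checking each against the rules leaves 10 sequences.
Count = 10.

10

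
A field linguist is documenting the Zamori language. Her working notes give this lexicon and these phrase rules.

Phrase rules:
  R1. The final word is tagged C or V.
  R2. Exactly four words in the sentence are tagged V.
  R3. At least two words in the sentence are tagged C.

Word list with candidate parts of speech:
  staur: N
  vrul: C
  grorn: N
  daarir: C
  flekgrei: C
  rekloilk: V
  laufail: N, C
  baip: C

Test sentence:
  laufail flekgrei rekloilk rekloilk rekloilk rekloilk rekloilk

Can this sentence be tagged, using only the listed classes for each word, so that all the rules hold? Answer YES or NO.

Candidates per position — 1:laufail {N,C}; 2:flekgrei {C}; 3:rekloilk {V}; 4:rekloilk {V}; 5:rekloilk {V}; 6:rekloilk {V}; 7:rekloilk {V}.
Rule 2 cannot be satisfied by any choice of tags from the lexicon.
So there is no consistent tagging.

NO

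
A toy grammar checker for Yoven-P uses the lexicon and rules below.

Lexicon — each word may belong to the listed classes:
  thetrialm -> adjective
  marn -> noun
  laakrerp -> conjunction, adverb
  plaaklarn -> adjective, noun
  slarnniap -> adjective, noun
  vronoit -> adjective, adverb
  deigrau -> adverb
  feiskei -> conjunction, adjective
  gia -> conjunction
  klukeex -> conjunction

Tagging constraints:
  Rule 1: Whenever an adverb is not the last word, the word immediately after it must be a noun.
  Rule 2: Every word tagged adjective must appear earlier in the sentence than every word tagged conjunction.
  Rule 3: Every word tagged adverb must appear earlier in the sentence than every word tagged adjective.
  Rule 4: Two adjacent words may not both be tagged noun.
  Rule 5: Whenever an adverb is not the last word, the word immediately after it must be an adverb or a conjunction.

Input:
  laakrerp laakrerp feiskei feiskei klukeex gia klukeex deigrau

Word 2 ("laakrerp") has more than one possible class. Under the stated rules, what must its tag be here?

Candidates per position — 1:laakrerp {conjunction,adverb}; 2:laakrerp {conjunction,adverb}; 3:feiskei {conjunction,adjective}; 4:feiskei {conjunction,adjective}; 5:klukeex {conjunction}; 6:gia {conjunction}; 7:klukeex {conjunction}; 8:deigrau {adverb}.
If word 1 were adverb, no tagging could satisfy rule 1; so word 1 is conjunction.
If word 2 were adverb, no tagging could satisfy rule 1; so word 2 is conjunction.
If word 3 were adjective, no tagging could satisfy rule 2; so word 3 is conjunction.
If word 4 were adjective, no tagging could satisfy rule 2; so word 4 is conjunction.
The unique satisfying tagging is: conjunction conjunction conjunction conjunction conjunction conjunction conjunction adverb.
Verifying each rule — rule 1 satisfied; rule 2 satisfied; rule 3 satisfied; rule 4 satisfied; rule 5 satisfied.

conjunction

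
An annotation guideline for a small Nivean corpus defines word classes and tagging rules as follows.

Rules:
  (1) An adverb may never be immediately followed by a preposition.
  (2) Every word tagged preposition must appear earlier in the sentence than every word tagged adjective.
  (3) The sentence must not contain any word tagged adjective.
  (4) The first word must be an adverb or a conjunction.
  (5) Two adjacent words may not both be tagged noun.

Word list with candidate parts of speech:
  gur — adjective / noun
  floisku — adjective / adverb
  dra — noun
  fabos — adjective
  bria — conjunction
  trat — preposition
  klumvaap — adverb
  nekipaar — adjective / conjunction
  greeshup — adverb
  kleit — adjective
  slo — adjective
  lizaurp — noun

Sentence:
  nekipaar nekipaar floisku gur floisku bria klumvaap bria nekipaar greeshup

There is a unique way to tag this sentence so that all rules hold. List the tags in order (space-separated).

conjunction conjunction adverb noun adverb conjunction adverb conjunction conjunction adverb

Candidates per position — 1:nekipaar {adjective,conjunction}; 2:nekipaar {adjective,conjunction}; 3:floisku {adjective,adverb}; 4:gur {adjective,noun}; 5:floisku {adjective,adverb}; 6:bria {conjunction}; 7:klumvaap {adverb}; 8:bria {conjunction}; 9:nekipaar {adjective,conjunction}; 10:greeshup {adverb}.
If word 1 were adjective, no tagging could satisfy rule 3; so word 1 is conjunction.
If word 2 were adjective, no tagging could satisfy rule 3; so word 2 is conjunction.
If word 3 were adjective, no tagging could satisfy rule 3; so word 3 is adverb.
If word 4 were adjective, no tagging could satisfy rule 3; so word 4 is noun.
If word 5 were adjective, no tagging could satisfy rule 3; so word 5 is adverb.
If word 9 were adjective, no tagging could satisfy rule 3; so word 9 is conjunction.
The unique satisfying tagging is: conjunction conjunction adverb noun adverb conjunction adverb conjunction conjunction adverb.
Rule-by-rule: rule 1 ok; rule 2 ok; rule 3 ok; rule 4 ok; rule 5 ok.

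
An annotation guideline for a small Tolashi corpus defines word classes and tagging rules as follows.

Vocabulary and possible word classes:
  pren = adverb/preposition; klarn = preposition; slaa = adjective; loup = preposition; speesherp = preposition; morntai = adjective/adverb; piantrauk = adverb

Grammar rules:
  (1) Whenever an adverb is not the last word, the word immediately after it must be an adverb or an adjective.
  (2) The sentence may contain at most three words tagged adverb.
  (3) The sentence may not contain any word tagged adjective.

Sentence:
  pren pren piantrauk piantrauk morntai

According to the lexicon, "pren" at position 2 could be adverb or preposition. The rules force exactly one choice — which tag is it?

Candidates per position — 1:pren {adverb,preposition}; 2:pren {adverb,preposition}; 3:piantrauk {adverb}; 4:piantrauk {adverb}; 5:morntai {adjective,adverb}.
Position 5: adjective is ruled out by rule 3; that leaves adverb.
Position 1: adverb is ruled out by rule 2; that leaves preposition.
Position 2: adverb is ruled out by rule 2; that leaves preposition.
That leaves exactly one tagging: preposition preposition adverb adverb adverb.
Verifying each rule — rule 1 satisfied; rule 2 satisfied; rule 3 satisfied.

preposition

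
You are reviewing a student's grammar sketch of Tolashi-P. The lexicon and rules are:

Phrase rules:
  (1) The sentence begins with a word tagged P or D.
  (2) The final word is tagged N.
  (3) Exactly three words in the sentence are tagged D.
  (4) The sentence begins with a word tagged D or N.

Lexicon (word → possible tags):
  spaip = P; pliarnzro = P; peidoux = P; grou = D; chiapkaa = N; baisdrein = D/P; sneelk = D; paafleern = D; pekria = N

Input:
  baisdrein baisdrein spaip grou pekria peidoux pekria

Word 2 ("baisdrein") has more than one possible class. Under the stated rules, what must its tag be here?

D

Candidates per position — 1:baisdrein {D,P}; 2:baisdrein {D,P}; 3:spaip {P}; 4:grou {D}; 5:pekria {N}; 6:peidoux {P}; 7:pekria {N}.
Position 1: tagging it P would leave rule 3 unsatisfiable, so it must be D.
Position 2: tagging it P would leave rule 3 unsatisfiable, so it must be D.
So the tagging must be: D D P D N P N.
Rule-by-rule: rule 1 satisfied; rule 2 satisfied; rule 3 satisfied; rule 4 satisfied.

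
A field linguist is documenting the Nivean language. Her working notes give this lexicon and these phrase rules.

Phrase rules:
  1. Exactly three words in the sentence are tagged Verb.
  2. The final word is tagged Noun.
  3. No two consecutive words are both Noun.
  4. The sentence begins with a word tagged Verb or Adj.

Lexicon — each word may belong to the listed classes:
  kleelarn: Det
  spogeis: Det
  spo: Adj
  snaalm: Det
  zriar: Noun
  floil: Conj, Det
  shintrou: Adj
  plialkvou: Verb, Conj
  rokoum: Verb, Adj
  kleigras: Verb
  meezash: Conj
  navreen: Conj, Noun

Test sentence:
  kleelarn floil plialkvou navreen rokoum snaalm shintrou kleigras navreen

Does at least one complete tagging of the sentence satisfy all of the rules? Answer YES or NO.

NO

Candidates per position — 1:kleelarn {Det}; 2:floil {Conj,Det}; 3:plialkvou {Verb,Conj}; 4:navreen {Conj,Noun}; 5:rokoum {Verb,Adj}; 6:snaalm {Det}; 7:shintrou {Adj}; 8:kleigras {Verb}; 9:navreen {Conj,Noun}.
Rule 4 cannot be satisfied by any choice of tags from the lexicon.
So there is no consistent tagging.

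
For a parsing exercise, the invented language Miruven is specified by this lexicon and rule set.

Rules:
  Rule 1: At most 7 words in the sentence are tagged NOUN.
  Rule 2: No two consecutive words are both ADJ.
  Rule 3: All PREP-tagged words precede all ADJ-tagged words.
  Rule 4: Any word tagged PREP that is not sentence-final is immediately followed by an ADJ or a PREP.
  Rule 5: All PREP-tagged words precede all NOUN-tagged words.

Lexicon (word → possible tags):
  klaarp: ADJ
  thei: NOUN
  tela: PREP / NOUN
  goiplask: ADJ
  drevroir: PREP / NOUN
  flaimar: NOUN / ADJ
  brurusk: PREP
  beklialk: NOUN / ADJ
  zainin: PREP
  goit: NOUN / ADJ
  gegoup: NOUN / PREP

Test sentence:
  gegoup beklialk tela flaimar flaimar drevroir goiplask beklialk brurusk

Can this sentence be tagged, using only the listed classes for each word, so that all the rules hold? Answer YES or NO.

Candidates per position — 1:gegoup {NOUN,PREP}; 2:beklialk {NOUN,ADJ}; 3:tela {PREP,NOUN}; 4:flaimar {NOUN,ADJ}; 5:flaimar {NOUN,ADJ}; 6:drevroir {PREP,NOUN}; 7:goiplask {ADJ}; 8:beklialk {NOUN,ADJ}; 9:brurusk {PREP}.
Rule 3 cannot be satisfied by any choice of tags from the lexicon.
So there is no consistent tagging.

NO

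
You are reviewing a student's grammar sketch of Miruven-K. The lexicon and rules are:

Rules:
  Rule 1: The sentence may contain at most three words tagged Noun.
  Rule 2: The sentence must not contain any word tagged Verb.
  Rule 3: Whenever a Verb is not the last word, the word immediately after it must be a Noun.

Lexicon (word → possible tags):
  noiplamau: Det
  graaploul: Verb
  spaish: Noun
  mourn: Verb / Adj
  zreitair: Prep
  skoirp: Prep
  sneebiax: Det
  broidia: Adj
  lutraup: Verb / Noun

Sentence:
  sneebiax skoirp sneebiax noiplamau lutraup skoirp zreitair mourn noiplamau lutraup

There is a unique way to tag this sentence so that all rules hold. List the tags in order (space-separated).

Candidates per position — 1:sneebiax {Det}; 2:skoirp {Prep}; 3:sneebiax {Det}; 4:noiplamau {Det}; 5:lutraup {Verb,Noun}; 6:skoirp {Prep}; 7:zreitair {Prep}; 8:mourn {Verb,Adj}; 9:noiplamau {Det}; 10:lutraup {Verb,Noun}.
If word 5 were Verb, no tagging could satisfy rule 2; so word 5 is Noun.
If word 8 were Verb, no tagging could satisfy rule 2; so word 8 is Adj.
If word 10 were Verb, no tagging could satisfy rule 2; so word 10 is Noun.
The only consistent sequence is: Det Prep Det Det Noun Prep Prep Adj Det Noun.
Checking: rule 1 satisfied; rule 2 satisfied; rule 3 satisfied.

Det Prep Det Det Noun Prep Prep Adj Det Noun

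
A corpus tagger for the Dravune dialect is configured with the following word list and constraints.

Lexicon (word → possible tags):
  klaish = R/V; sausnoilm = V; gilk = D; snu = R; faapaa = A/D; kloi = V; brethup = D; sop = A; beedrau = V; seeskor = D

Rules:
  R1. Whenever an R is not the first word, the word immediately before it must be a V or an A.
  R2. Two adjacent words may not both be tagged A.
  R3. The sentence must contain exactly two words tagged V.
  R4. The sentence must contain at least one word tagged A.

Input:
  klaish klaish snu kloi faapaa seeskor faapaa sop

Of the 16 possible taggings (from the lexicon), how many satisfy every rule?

2

Candidates per position — 1:klaish {R,V}; 2:klaish {R,V}; 3:snu {R}; 4:kloi {V}; 5:faapaa {A,D}; 6:seeskor {D}; 7:faapaa {A,D}; 8:sop {A}.
There are 16 candidate sequences in total.
The sequences that satisfy every rule: R V R V A D D A; R V R V D D D A.
Count = 2.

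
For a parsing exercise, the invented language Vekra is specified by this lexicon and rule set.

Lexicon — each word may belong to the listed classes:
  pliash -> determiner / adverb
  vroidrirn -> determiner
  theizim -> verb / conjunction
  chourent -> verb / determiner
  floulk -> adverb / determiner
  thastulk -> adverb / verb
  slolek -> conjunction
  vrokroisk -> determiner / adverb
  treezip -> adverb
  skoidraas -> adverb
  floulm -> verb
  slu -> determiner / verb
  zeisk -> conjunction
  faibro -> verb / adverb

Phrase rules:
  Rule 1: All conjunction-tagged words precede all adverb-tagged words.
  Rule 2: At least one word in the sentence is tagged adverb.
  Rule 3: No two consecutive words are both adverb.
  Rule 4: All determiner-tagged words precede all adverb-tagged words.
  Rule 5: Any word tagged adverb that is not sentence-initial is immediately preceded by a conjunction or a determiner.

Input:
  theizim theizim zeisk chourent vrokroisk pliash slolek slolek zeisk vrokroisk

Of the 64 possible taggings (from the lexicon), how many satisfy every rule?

8

Candidates per position — 1:theizim {verb,conjunction}; 2:theizim {verb,conjunction}; 3:zeisk {conjunction}; 4:chourent {verb,determiner}; 5:vrokroisk {determiner,adverb}; 6:pliash {determiner,adverb}; 7:slolek {conjunction}; 8:slolek {conjunction}; 9:zeisk {conjunction}; 10:vrokroisk {determiner,adverb}.
There are 64 candidate sequences in total.
Checking each against the rules leaves 8 sequences.
Count = 8.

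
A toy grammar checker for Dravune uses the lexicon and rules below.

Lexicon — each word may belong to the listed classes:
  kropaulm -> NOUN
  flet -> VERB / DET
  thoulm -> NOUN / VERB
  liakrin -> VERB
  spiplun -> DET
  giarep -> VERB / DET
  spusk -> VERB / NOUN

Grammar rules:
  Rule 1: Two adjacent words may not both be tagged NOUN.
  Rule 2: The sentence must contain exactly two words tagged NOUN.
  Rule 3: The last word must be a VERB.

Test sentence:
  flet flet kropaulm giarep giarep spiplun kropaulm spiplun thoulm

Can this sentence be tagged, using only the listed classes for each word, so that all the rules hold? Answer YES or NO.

Candidates per position — 1:flet {VERB,DET}; 2:flet {VERB,DET}; 3:kropaulm {NOUN}; 4:giarep {VERB,DET}; 5:giarep {VERB,DET}; 6:spiplun {DET}; 7:kropaulm {NOUN}; 8:spiplun {DET}; 9:thoulm {NOUN,VERB}.
One satisfying assignment: VERB VERB NOUN VERB VERB DET NOUN DET VERB.
Verifying each rule — rule 1 ok; rule 2 ok; rule 3 ok.

YES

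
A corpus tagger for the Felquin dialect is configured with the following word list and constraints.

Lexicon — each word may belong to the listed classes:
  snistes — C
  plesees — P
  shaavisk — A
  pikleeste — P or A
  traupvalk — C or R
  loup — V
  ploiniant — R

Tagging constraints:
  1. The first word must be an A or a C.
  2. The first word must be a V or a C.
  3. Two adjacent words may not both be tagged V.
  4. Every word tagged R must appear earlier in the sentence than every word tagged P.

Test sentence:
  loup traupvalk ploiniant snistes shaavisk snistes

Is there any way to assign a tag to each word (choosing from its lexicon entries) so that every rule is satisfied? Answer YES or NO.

Candidates per position — 1:loup {V}; 2:traupvalk {C,R}; 3:ploiniant {R}; 4:snistes {C}; 5:shaavisk {A}; 6:snistes {C}.
Rule 1 cannot be satisfied by any choice of tags from the lexicon.
So there is no consistent tagging.

NO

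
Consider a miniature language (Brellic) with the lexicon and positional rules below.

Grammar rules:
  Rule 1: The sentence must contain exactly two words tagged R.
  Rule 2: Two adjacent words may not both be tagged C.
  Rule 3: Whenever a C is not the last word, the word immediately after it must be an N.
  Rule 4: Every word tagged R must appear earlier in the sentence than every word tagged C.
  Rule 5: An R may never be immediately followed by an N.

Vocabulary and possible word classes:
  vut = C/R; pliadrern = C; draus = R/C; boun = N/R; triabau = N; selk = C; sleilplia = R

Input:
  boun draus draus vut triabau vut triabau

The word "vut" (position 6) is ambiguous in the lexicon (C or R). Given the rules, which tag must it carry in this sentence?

C

Candidates per position — 1:boun {N,R}; 2:draus {R,C}; 3:draus {R,C}; 4:vut {C,R}; 5:triabau {N}; 6:vut {C,R}; 7:triabau {N}.
If word 2 were C, no tagging could satisfy rule 3; so word 2 is R.
If word 3 were C, no tagging could satisfy rule 3; so word 3 is R.
If word 4 were R, no tagging could satisfy rule 1; so word 4 is C.
If word 6 were R, no tagging could satisfy rule 1; so word 6 is C.
If word 1 were R, no tagging could satisfy rule 1; so word 1 is N.
The only consistent sequence is: N R R C N C N.
Check: rule 1 holds; rule 2 holds; rule 3 holds; rule 4 holds; rule 5 holds.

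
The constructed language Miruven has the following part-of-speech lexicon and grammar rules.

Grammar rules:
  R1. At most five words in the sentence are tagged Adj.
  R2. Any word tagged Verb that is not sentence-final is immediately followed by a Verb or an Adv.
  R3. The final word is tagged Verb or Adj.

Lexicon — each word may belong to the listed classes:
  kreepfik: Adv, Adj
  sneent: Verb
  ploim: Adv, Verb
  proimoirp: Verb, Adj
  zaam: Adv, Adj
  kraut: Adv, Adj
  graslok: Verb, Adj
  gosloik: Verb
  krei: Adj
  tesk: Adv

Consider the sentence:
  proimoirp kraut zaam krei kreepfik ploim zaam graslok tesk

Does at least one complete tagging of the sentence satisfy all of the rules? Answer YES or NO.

NO

Candidates per position — 1:proimoirp {Verb,Adj}; 2:kraut {Adv,Adj}; 3:zaam {Adv,Adj}; 4:krei {Adj}; 5:kreepfik {Adv,Adj}; 6:ploim {Adv,Verb}; 7:zaam {Adv,Adj}; 8:graslok {Verb,Adj}; 9:tesk {Adv}.
Rule 3 cannot be satisfied by any choice of tags from the lexicon.
So there is no consistent tagging.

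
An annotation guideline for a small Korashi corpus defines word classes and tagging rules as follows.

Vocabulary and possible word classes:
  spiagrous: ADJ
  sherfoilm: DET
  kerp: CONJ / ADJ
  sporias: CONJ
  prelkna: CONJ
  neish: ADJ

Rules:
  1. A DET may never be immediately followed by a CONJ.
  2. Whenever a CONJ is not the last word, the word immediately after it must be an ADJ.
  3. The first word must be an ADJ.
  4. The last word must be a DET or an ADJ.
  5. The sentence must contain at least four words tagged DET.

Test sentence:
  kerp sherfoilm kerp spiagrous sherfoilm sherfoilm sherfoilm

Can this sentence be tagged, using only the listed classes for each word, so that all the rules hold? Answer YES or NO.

Candidates per position — 1:kerp {CONJ,ADJ}; 2:sherfoilm {DET}; 3:kerp {CONJ,ADJ}; 4:spiagrous {ADJ}; 5:sherfoilm {DET}; 6:sherfoilm {DET}; 7:sherfoilm {DET}.
One satisfying assignment: ADJ DET ADJ ADJ DET DET DET.
Check: rule 1 satisfied; rule 2 satisfied; rule 3 satisfied; rule 4 satisfied; rule 5 satisfied.

YES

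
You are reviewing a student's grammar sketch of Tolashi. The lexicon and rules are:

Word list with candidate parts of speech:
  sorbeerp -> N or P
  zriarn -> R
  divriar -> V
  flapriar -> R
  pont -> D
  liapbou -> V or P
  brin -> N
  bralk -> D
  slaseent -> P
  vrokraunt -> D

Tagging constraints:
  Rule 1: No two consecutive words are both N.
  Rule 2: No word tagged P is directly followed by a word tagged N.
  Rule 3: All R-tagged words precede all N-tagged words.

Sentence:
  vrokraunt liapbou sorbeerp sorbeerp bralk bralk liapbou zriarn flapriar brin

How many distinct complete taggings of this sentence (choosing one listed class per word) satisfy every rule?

4

Candidates per position — 1:vrokraunt {D}; 2:liapbou {V,P}; 3:sorbeerp {N,P}; 4:sorbeerp {N,P}; 5:bralk {D}; 6:bralk {D}; 7:liapbou {V,P}; 8:zriarn {R}; 9:flapriar {R}; 10:brin {N}.
There are 16 candidate sequences in total.
The sequences that satisfy every rule: D V P P D D V R R N; D V P P D D P R R N; D P P P D D V R R N; D P P P D D P R R N.
Count = 4.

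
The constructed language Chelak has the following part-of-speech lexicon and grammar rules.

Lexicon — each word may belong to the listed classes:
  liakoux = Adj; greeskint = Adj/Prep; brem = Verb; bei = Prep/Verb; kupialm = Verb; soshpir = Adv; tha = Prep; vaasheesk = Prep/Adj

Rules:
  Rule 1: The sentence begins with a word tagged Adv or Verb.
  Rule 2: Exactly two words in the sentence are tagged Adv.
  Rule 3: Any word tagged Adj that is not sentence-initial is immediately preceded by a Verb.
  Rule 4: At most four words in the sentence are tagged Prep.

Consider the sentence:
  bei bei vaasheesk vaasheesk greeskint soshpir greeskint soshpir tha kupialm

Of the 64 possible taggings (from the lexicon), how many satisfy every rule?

1

Candidates per position — 1:bei {Prep,Verb}; 2:bei {Prep,Verb}; 3:vaasheesk {Prep,Adj}; 4:vaasheesk {Prep,Adj}; 5:greeskint {Adj,Prep}; 6:soshpir {Adv}; 7:greeskint {Adj,Prep}; 8:soshpir {Adv}; 9:tha {Prep}; 10:kupialm {Verb}.
There are 64 candidate sequences in total.
The sequences that satisfy every rule: Verb Verb Adj Prep Prep Adv Prep Adv Prep Verb.
Count = 1.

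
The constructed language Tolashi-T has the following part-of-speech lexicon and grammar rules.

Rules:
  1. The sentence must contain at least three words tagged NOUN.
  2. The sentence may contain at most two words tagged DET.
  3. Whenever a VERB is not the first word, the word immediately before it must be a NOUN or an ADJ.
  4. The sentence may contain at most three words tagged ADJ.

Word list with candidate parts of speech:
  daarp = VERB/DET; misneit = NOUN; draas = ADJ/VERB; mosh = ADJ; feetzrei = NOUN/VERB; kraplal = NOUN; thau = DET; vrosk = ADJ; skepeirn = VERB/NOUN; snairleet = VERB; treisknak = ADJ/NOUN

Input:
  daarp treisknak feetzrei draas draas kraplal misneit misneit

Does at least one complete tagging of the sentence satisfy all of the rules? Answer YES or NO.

YES

Candidates per position — 1:daarp {VERB,DET}; 2:treisknak {ADJ,NOUN}; 3:feetzrei {NOUN,VERB}; 4:draas {ADJ,VERB}; 5:draas {ADJ,VERB}; 6:kraplal {NOUN}; 7:misneit {NOUN}; 8:misneit {NOUN}.
One satisfying assignment: VERB ADJ NOUN ADJ VERB NOUN NOUN NOUN.
Check: rule 1 ✓; rule 2 ✓; rule 3 ✓; rule 4 ✓.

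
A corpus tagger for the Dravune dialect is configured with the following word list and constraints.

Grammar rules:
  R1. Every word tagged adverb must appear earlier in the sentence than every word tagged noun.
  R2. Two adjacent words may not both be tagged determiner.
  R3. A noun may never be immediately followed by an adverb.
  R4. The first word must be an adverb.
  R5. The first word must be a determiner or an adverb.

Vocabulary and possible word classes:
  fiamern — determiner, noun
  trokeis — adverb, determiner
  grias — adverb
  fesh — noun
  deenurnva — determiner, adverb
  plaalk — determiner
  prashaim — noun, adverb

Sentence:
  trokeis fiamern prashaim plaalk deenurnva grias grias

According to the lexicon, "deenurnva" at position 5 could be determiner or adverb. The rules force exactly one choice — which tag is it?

adverb

Candidates per position — 1:trokeis {adverb,determiner}; 2:fiamern {determiner,noun}; 3:prashaim {noun,adverb}; 4:plaalk {determiner}; 5:deenurnva {determiner,adverb}; 6:grias {adverb}; 7:grias {adverb}.
Word 1 cannot be determiner — rule 4 would then fail for every completion. It is adverb.
Word 2 cannot be noun — rule 1 would then fail for every completion. It is determiner.
Word 3 cannot be noun — rule 1 would then fail for every completion. It is adverb.
Word 5 cannot be determiner — rule 2 would then fail for every completion. It is adverb.
The only consistent sequence is: adverb determiner adverb determiner adverb adverb adverb.
Checking: rule 1 ✓; rule 2 ✓; rule 3 ✓; rule 4 ✓; rule 5 ✓.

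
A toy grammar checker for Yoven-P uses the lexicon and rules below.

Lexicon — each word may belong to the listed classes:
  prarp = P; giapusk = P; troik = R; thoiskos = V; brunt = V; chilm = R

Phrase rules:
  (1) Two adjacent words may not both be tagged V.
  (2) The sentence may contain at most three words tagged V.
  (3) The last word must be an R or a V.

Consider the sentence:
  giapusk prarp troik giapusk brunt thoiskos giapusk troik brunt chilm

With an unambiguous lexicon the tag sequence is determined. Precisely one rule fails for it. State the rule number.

1

Fixed tagging: P P R P V V P R V R.
Applying the rules: R1 fails, R2 ok, R3 ok.
Only rule 1 fails.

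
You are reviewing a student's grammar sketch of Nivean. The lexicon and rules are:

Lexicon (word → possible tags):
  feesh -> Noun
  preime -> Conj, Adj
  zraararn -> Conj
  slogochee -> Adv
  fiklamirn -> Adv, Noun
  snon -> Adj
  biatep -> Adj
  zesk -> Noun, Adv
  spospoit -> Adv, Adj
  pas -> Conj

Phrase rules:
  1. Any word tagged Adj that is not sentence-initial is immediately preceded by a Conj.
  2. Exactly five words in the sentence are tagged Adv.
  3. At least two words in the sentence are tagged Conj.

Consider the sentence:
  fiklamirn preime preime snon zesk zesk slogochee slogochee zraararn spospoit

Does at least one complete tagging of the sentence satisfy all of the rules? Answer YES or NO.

Candidates per position — 1:fiklamirn {Adv,Noun}; 2:preime {Conj,Adj}; 3:preime {Conj,Adj}; 4:snon {Adj}; 5:zesk {Noun,Adv}; 6:zesk {Noun,Adv}; 7:slogochee {Adv}; 8:slogochee {Adv}; 9:zraararn {Conj}; 10:spospoit {Adv,Adj}.
One satisfying assignment: Adv Conj Conj Adj Noun Adv Adv Adv Conj Adv.
Rule-by-rule: rule 1 ok; rule 2 ok; rule 3 ok.

YES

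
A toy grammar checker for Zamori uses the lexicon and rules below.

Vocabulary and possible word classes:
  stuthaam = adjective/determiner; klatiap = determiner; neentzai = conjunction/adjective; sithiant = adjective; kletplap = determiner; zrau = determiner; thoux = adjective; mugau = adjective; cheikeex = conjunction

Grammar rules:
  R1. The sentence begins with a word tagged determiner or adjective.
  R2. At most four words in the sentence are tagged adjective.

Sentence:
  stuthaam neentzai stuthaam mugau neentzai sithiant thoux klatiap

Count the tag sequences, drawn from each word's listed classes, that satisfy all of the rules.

5

Candidates per position — 1:stuthaam {adjective,determiner}; 2:neentzai {conjunction,adjective}; 3:stuthaam {adjective,determiner}; 4:mugau {adjective}; 5:neentzai {conjunction,adjective}; 6:sithiant {adjective}; 7:thoux {adjective}; 8:klatiap {determiner}.
There are 16 candidate sequences in total.
The sequences that satisfy every rule: adjective conjunction determiner adjective conjunction adjective adjective determiner; determiner conjunction adjective adjective conjunction adjective adjective determiner; determiner conjunction determiner adjective conjunction adjective adjective determiner; determiner conjunction determiner adjective adjective adjective adjective determiner; determiner adjective determiner adjective conjunction adjective adjective determiner.
Count = 5.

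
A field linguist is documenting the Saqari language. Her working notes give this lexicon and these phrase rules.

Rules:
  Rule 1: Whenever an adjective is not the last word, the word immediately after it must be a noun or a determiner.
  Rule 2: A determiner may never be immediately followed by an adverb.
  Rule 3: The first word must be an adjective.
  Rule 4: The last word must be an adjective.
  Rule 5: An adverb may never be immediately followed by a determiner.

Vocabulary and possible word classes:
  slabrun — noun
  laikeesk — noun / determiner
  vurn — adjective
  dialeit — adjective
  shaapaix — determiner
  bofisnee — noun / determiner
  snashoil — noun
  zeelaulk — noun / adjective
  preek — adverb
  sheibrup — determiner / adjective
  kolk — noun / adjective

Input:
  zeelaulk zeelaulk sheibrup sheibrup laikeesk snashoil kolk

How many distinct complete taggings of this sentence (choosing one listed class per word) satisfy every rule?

6

Candidates per position — 1:zeelaulk {noun,adjective}; 2:zeelaulk {noun,adjective}; 3:sheibrup {determiner,adjective}; 4:sheibrup {determiner,adjective}; 5:laikeesk {noun,determiner}; 6:snashoil {noun}; 7:kolk {noun,adjective}.
There are 64 candidate sequences in total.
Checking each against the rules leaves 6 sequences.
Count = 6.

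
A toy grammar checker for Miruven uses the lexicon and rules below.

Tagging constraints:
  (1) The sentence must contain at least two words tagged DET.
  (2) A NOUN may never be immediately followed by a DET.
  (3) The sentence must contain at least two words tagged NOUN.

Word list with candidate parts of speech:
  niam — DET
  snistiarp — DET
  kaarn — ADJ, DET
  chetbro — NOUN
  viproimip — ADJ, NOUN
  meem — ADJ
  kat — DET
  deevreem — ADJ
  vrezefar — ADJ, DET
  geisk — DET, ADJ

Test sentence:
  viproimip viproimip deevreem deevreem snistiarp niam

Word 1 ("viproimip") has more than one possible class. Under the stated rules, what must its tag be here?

NOUN

Candidates per position — 1:viproimip {ADJ,NOUN}; 2:viproimip {ADJ,NOUN}; 3:deevreem {ADJ}; 4:deevreem {ADJ}; 5:snistiarp {DET}; 6:niam {DET}.
Position 1: ADJ is ruled out by rule 3; that leaves NOUN.
Position 2: ADJ is ruled out by rule 3; that leaves NOUN.
So the tagging must be: NOUN NOUN ADJ ADJ DET DET.
Verifying each rule — rule 1 satisfied; rule 2 satisfied; rule 3 satisfied.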